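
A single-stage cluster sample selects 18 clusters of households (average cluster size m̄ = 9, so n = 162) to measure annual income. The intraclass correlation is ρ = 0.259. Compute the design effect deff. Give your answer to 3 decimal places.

deff = 1 + (9 − 1)·0.259 = 1 + 2.072 = 3.072.

3.072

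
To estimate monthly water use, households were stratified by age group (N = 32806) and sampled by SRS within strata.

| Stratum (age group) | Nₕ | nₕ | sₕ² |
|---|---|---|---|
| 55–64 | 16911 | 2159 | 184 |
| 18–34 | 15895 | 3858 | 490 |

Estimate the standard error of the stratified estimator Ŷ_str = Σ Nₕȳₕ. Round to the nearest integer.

6750

Var(Ŷ_str) = Σₕ Nₕ²(1 − fₕ)sₕ²/nₕ.
55–64: 16911²·(1 − 2159/16911)·184/2159 = 2.1261083 × 10^7.
18–34: 15895²·(1 − 3858/15895)·490/3858 = 2.4300357 × 10^7.
Sum = 4.556144 × 10^7.
SE = √(4.556144 × 10^7) = 6750.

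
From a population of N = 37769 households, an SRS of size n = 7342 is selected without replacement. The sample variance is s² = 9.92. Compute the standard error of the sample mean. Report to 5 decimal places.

0.03299

Under SRS without replacement, Var(ȳ) = (1 − f)·s²/n with f = n/N = 7342/37769 = 0.19439223.
Var(ȳ) = (1 − 0.19439223)·9.92/7342 = 0.80560777·0.0013511305 = 0.0010884812.
SE(ȳ) = √(0.0010884812) = 0.03299.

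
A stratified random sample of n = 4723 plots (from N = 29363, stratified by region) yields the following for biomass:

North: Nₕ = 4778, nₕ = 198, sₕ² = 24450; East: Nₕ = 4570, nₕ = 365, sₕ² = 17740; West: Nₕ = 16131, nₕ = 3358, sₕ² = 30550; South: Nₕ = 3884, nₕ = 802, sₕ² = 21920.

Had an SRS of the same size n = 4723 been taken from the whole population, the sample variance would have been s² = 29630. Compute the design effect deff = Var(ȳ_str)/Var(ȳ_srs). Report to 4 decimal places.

1.2862

Var(ȳ_str) = Σ Wₕ²(1−fₕ)sₕ²/nₕ with Wₕ = Nₕ/29363:
  North: (4778/29363)²·(1−198/4778)·24450/198 = 3.1341837
  East: (4570/29363)²·(1−365/4570)·17740/365 = 1.0832834
  West: (16131/29363)²·(1−3358/16131)·30550/3358 = 2.1741218
  South: (3884/29363)²·(1−802/3884)·21920/802 = 0.37946977
  → Var(ȳ_str) = 6.7710587.
Var(ȳ_srs) = (1 − 4723/29363)·29630/4723 = 5.2644619.
deff = 6.7710587 / 5.2644619 = 1.2862.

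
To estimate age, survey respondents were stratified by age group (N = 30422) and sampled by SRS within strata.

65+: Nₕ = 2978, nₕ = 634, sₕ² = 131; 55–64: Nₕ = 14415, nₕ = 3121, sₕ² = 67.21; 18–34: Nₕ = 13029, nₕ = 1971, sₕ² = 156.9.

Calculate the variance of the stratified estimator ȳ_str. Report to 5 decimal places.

Var(ȳ_str) = Σₕ Wₕ²(1 − fₕ)sₕ²/nₕ with Wₕ = Nₕ/N, N = 30422.
65+: Wₕ = 0.09788969; term = 0.09788969²·(1 − 0.21289456)·131/634 = 0.0015584354.
55–64: Wₕ = 0.47383472; term = 0.47383472²·(1 − 0.21651058)·67.21/3121 = 0.0037881488.
18–34: Wₕ = 0.42827559; term = 0.42827559²·(1 − 0.15127792)·156.9/1971 = 0.012392201.
Sum = 0.017738785.

0.01774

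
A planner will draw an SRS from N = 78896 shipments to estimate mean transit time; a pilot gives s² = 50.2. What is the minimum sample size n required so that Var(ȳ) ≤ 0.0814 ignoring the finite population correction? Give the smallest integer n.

617

Without fpc, n₀ = s²/D = 50.2/0.0814 = 616.7076.
Rounding up, n = 617.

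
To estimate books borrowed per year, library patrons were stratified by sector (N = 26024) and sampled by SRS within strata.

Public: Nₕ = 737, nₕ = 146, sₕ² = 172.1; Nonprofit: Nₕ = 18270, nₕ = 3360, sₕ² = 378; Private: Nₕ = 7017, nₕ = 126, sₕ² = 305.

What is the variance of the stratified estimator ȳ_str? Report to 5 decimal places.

Var(ȳ_str) = Σₕ Wₕ²(1 − fₕ)sₕ²/nₕ with Wₕ = Nₕ/N, N = 26024.
Public: Wₕ = 0.02832001; term = 0.02832001²·(1 − 0.19810041)·172.1/146 = 7.5811464 × 10^-4.
Nonprofit: Wₕ = 0.70204427; term = 0.70204427²·(1 − 0.18390805)·378/3360 = 0.045250211.
Private: Wₕ = 0.26963572; term = 0.26963572²·(1 − 0.01795639)·305/126 = 0.17282832.
Sum = 0.21883665.

0.21884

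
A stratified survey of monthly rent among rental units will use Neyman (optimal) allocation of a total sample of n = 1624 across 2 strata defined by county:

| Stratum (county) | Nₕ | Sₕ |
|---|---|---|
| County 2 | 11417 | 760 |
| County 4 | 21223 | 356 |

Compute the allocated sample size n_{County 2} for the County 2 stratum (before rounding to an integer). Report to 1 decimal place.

868.1

Neyman allocation: nₕ = n·NₕSₕ / Σⱼ NⱼSⱼ.
Σ NⱼSⱼ = 11417·760 + 21223·356 = 1.6232308 × 10^7.
n_{County 2} = 1624·11417·760 / (1.6232308 × 10^7) = 868.1.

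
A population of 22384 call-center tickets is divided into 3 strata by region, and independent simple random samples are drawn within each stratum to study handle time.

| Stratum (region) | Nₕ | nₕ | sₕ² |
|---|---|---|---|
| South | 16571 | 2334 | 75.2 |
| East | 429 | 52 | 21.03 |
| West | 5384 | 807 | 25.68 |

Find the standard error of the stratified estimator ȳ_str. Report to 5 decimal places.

Var(ȳ_str) = Σₕ Wₕ²(1 − fₕ)sₕ²/nₕ with Wₕ = Nₕ/N, N = 22384.
South: Wₕ = 0.74030558; term = 0.74030558²·(1 − 0.14084847)·75.2/2334 = 0.015170811.
East: Wₕ = 0.01916548; term = 0.01916548²·(1 − 0.12121212)·21.03/52 = 1.3054468 × 10^-4.
West: Wₕ = 0.24052895; term = 0.24052895²·(1 − 0.14988856)·25.68/807 = 0.0015650638.
Sum = 0.016866419.
SE = √(0.016866419) = 0.12987.

0.12987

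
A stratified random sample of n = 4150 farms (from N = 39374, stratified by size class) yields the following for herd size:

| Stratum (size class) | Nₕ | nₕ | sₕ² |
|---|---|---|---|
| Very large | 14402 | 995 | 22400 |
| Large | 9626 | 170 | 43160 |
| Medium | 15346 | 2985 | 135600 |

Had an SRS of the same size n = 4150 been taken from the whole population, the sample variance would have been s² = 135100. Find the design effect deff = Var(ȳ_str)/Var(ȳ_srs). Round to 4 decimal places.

Var(ȳ_str) = Σ Wₕ²(1−fₕ)sₕ²/nₕ with Wₕ = Nₕ/39374:
  Very large: (14402/39374)²·(1−995/14402)·22400/995 = 2.8038855
  Large: (9626/39374)²·(1−170/9626)·43160/170 = 14.906194
  Medium: (15346/39374)²·(1−2985/15346)·135600/2985 = 5.5583396
  → Var(ȳ_str) = 23.268419.
Var(ȳ_srs) = (1 − 4150/39374)·135100/4150 = 29.123019.
deff = 23.268419 / 29.123019 = 0.7990.

0.7990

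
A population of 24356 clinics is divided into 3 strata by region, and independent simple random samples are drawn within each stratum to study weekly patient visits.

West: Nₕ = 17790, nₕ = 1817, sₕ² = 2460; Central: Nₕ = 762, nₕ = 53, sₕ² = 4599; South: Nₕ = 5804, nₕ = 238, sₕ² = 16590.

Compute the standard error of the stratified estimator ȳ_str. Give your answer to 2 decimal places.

Var(ȳ_str) = Σₕ Wₕ²(1 − fₕ)sₕ²/nₕ with Wₕ = Nₕ/N, N = 24356.
West: Wₕ = 0.73041550; term = 0.73041550²·(1 − 0.10213603)·2460/1817 = 0.64853092.
Central: Wₕ = 0.03128593; term = 0.03128593²·(1 − 0.06955381)·4599/53 = 0.07902724.
South: Wₕ = 0.23829857; term = 0.23829857²·(1 − 0.04100620)·16590/238 = 3.7960166.
Sum = 4.5235748.
SE = √(4.5235748) = 2.13.

2.13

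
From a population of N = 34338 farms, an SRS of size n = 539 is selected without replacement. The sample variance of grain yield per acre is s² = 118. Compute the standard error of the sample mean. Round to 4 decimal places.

0.4642

Under SRS without replacement, Var(ȳ) = (1 − f)·s²/n with f = n/N = 539/34338 = 0.01569690.
Var(ȳ) = (1 − 0.01569690)·118/539 = 0.98430310·0.21892393 = 0.21548751.
SE(ȳ) = √(0.21548751) = 0.4642.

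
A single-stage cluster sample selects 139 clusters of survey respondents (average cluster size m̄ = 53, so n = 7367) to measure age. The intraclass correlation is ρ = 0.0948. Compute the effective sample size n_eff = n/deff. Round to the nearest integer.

1242

deff = 1 + (53 − 1)·0.0948 = 1 + 4.9296 = 5.9296.
n_eff = 7367 / 5.9296 = 1242.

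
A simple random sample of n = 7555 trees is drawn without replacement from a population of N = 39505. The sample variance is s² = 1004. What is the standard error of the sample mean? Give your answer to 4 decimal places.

Under SRS without replacement, Var(ȳ) = (1 − f)·s²/n with f = n/N = 7555/39505 = 0.19124161.
Var(ȳ) = (1 − 0.19124161)·1004/7555 = 0.80875839·0.13289212 = 0.10747762.
SE(ȳ) = √(0.10747762) = 0.3278.

0.3278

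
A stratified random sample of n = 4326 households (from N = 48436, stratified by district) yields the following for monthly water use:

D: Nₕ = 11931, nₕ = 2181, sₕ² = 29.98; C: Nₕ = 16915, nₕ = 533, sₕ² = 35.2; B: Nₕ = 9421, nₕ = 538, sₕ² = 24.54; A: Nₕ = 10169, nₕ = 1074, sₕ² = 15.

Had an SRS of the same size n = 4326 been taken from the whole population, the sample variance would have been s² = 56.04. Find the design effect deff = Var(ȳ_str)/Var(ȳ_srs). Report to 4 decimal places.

Var(ȳ_str) = Σ Wₕ²(1−fₕ)sₕ²/nₕ with Wₕ = Nₕ/48436:
  D: (11931/48436)²·(1−2181/11931)·29.98/2181 = 6.8158635 × 10^-4
  C: (16915/48436)²·(1−533/16915)·35.2/533 = 0.0078004173
  B: (9421/48436)²·(1−538/9421)·24.54/538 = 0.0016270931
  A: (10169/48436)²·(1−1074/10169)·15/1074 = 5.5059389 × 10^-4
  → Var(ȳ_str) = 0.010659691.
Var(ȳ_srs) = (1 − 4326/48436)·56.04/4326 = 0.01179724.
deff = 0.010659691 / 0.01179724 = 0.9036.

0.9036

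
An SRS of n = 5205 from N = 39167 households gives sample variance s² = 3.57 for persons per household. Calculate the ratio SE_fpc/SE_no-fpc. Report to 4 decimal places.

0.9312

f = n/N = 5205/39167 = 0.13289249.
SE_no-fpc = √(s²/n) = 0.026189291; SE_fpc = √((1−f)s²/n) = 0.024387103.
Ratio = √(1−f) = 0.93118608.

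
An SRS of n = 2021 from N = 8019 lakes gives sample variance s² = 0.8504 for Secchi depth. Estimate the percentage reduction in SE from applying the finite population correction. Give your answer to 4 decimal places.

13.5145

f = n/N = 2021/8019 = 0.25202644.
SE_no-fpc = √(s²/n) = 0.020512966; SE_fpc = √((1−f)s²/n) = 0.017740734.
Ratio = √(1−f) = 0.86485465. Reduction = 100·(1 − 0.86485465) = 13.5145%.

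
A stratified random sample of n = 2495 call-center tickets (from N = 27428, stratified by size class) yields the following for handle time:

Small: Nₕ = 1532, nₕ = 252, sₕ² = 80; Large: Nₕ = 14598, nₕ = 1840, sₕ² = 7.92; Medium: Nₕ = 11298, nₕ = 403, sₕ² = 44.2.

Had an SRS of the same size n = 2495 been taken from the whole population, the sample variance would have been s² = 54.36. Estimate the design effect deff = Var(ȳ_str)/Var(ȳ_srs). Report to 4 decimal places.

Var(ȳ_str) = Σ Wₕ²(1−fₕ)sₕ²/nₕ with Wₕ = Nₕ/27428:
  Small: (1532/27428)²·(1−252/1532)·80/252 = 8.2750361 × 10^-4
  Large: (14598/27428)²·(1−1840/14598)·7.92/1840 = 0.001065602
  Medium: (11298/27428)²·(1−403/11298)·44.2/403 = 0.01794559
  → Var(ȳ_str) = 0.019838696.
Var(ȳ_srs) = (1 − 2495/27428)·54.36/2495 = 0.019805659.
deff = 0.019838696 / 0.019805659 = 1.0017.

1.0017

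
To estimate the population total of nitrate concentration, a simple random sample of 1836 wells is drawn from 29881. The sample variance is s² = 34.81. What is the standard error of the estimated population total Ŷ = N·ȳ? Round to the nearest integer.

Var(Ŷ) = N²·Var(ȳ) = N²·(1 − n/N)·s²/n.
f = 1836/29881 = 0.06144373; Var(ȳ) = 0.93855627·34.81/1836 = 0.017794741.
Var(Ŷ) = 29881² · 0.017794741 = 1.5888464 × 10^7.
SE(Ŷ) = √(1.5888464 × 10^7) = 3986.

3986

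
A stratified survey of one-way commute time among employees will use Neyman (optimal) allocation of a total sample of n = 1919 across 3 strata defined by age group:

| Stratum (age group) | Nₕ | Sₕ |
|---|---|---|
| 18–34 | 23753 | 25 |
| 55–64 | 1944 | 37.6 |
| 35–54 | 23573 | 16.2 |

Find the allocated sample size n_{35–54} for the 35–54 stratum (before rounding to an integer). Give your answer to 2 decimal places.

Neyman allocation: nₕ = n·NₕSₕ / Σⱼ NⱼSⱼ.
Σ NⱼSⱼ = 23753·25 + 1944·37.6 + 23573·16.2 = 1.048802 × 10^6.
n_{35–54} = 1919·23573·16.2 / (1.048802 × 10^6) = 698.73.

698.73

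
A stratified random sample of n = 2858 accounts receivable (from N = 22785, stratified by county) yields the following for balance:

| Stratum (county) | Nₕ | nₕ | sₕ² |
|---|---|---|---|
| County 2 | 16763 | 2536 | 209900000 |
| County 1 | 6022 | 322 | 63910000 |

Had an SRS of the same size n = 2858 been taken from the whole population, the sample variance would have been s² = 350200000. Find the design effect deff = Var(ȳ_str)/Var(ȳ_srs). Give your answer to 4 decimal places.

Var(ȳ_str) = Σ Wₕ²(1−fₕ)sₕ²/nₕ with Wₕ = Nₕ/22785:
  County 2: (16763/22785)²·(1−2536/16763)·209900000/2536 = 38021.583
  County 1: (6022/22785)²·(1−322/6022)·63910000/322 = 13122.92
  → Var(ȳ_str) = 51144.503.
Var(ȳ_srs) = (1 − 2858/22785)·350200000/2858 = 107163.48.
deff = 51144.503 / 107163.48 = 0.4773.

0.4773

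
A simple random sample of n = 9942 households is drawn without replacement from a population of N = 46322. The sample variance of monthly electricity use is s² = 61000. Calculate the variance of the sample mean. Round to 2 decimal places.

Under SRS without replacement, Var(ȳ) = (1 − f)·s²/n with f = n/N = 9942/46322 = 0.21462804.
Var(ȳ) = (1 − 0.21462804)·61000/9942 = 0.78537196·6.1355864 = 4.8187175.

4.82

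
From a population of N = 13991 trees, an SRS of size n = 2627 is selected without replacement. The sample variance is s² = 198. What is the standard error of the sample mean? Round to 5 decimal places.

0.24743

Under SRS without replacement, Var(ȳ) = (1 − f)·s²/n with f = n/N = 2627/13991 = 0.18776356.
Var(ȳ) = (1 − 0.18776356)·198/2627 = 0.81223644·0.075371146 = 0.061219191.
SE(ȳ) = √(0.061219191) = 0.24743.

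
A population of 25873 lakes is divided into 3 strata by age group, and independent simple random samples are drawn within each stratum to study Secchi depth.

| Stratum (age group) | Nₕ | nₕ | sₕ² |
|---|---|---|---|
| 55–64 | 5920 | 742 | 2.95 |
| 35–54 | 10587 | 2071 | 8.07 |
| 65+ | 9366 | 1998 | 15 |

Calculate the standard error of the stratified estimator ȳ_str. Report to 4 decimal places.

0.0385

Var(ȳ_str) = Σₕ Wₕ²(1 − fₕ)sₕ²/nₕ with Wₕ = Nₕ/N, N = 25873.
55–64: Wₕ = 0.22880996; term = 0.22880996²·(1 − 0.12533784)·2.95/742 = 1.8205738 × 10^-4.
35–54: Wₕ = 0.40919105; term = 0.40919105²·(1 − 0.19561727)·8.07/2071 = 5.2481764 × 10^-4.
65+: Wₕ = 0.36199900; term = 0.36199900²·(1 − 0.21332479)·15/1998 = 7.7393764 × 10^-4.
Sum = 0.0014808127.
SE = √(0.0014808127) = 0.0385.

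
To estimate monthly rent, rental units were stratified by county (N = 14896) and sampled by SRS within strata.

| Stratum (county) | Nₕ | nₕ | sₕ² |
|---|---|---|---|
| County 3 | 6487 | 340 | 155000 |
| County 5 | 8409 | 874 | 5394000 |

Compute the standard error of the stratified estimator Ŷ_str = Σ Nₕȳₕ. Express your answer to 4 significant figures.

Var(Ŷ_str) = Σₕ Nₕ²(1 − fₕ)sₕ²/nₕ.
County 3: 6487²·(1 − 340/6487)·155000/340 = 1.8178577 × 10^10.
County 5: 8409²·(1 − 874/8409)·5394000/874 = 3.9104534 × 10^11.
Sum = 4.0922392 × 10^11.
SE = √(4.0922392 × 10^11) = 639700.

639700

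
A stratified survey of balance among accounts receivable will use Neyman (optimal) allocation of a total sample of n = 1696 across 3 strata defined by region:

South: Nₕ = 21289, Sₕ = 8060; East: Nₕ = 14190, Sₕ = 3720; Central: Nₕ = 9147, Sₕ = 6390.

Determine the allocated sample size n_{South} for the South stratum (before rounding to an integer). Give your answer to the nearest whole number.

1029

Neyman allocation: nₕ = n·NₕSₕ / Σⱼ NⱼSⱼ.
Σ NⱼSⱼ = 21289·8060 + 14190·3720 + 9147·6390 = 2.8282547 × 10^8.
n_{South} = 1696·21289·8060 / (2.8282547 × 10^8) = 1029.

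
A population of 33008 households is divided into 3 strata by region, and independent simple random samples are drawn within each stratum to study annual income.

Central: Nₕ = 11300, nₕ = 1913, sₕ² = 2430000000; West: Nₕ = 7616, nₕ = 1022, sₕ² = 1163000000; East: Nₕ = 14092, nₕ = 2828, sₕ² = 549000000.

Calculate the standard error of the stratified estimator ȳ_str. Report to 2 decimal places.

452.11

Var(ȳ_str) = Σₕ Wₕ²(1 − fₕ)sₕ²/nₕ with Wₕ = Nₕ/N, N = 33008.
Central: Wₕ = 0.34234125; term = 0.34234125²·(1 − 0.16929204)·2430000000/1913 = 123668.23.
West: Wₕ = 0.23073194; term = 0.23073194²·(1 − 0.13419118)·1163000000/1022 = 52452.51.
East: Wₕ = 0.42692681; term = 0.42692681²·(1 − 0.20068124)·549000000/2828 = 28282.63.
Sum = 204403.37.
SE = √(204403.37) = 452.11.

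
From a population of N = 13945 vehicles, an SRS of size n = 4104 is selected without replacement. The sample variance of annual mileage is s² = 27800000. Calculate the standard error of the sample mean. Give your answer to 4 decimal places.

Under SRS without replacement, Var(ȳ) = (1 − f)·s²/n with f = n/N = 4104/13945 = 0.29429903.
Var(ȳ) = (1 − 0.29429903)·27800000/4104 = 0.70570097·6773.8791 = 4780.3331.
SE(ȳ) = √(4780.3331) = 69.1400.

69.1400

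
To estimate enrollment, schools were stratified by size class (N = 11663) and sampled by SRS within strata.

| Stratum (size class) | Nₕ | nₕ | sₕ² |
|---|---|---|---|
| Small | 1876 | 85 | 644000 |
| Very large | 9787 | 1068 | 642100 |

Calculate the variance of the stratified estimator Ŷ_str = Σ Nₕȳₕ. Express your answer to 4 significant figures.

7.676 × 10^10

Var(Ŷ_str) = Σₕ Nₕ²(1 − fₕ)sₕ²/nₕ.
Small: 1876²·(1 − 85/1876)·644000/85 = 2.5456305 × 10^10.
Very large: 9787²·(1 − 1068/9787)·642100/1068 = 5.1303581 × 10^10.
Sum = 7.6759886 × 10^10.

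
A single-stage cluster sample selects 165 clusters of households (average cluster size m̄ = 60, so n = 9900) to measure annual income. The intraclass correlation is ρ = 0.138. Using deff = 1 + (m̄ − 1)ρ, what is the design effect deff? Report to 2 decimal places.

9.14

deff = 1 + (60 − 1)·0.138 = 1 + 8.142 = 9.142.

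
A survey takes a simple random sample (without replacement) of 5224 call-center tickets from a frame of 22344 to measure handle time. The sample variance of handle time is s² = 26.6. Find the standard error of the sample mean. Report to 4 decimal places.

Under SRS without replacement, Var(ȳ) = (1 − f)·s²/n with f = n/N = 5224/22344 = 0.23379878.
Var(ȳ) = (1 − 0.23379878)·26.6/5224 = 0.76620122·0.0050918836 = 0.0039014074.
SE(ȳ) = √(0.0039014074) = 0.0625.

0.0625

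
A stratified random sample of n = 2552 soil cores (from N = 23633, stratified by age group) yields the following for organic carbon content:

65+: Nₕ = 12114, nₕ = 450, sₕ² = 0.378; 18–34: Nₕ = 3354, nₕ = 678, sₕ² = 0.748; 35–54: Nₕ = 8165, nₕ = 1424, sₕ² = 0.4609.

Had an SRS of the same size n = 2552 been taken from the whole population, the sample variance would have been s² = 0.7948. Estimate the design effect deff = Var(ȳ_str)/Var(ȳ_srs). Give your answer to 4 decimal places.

0.9436

Var(ȳ_str) = Σ Wₕ²(1−fₕ)sₕ²/nₕ with Wₕ = Nₕ/23633:
  65+: (12114/23633)²·(1−450/12114)·0.378/450 = 2.1250867 × 10^-4
  18–34: (3354/23633)²·(1−678/3354)·0.748/678 = 1.7728964 × 10^-5
  35–54: (8165/23633)²·(1−1424/8165)·0.4609/1424 = 3.1896243 × 10^-5
  → Var(ȳ_str) = 2.6213388 × 10^-4.
Var(ȳ_srs) = (1 − 2552/23633)·0.7948/2552 = 2.7781107 × 10^-4.
deff = (2.6213388 × 10^-4) / (2.7781107 × 10^-4) = 0.9436.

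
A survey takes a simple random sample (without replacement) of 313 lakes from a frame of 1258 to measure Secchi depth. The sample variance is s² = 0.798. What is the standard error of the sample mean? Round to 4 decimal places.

0.0438

Under SRS without replacement, Var(ȳ) = (1 − f)·s²/n with f = n/N = 313/1258 = 0.24880763.
Var(ȳ) = (1 − 0.24880763)·0.798/313 = 0.75119237·0.0025495208 = 0.0019151805.
SE(ȳ) = √(0.0019151805) = 0.0438.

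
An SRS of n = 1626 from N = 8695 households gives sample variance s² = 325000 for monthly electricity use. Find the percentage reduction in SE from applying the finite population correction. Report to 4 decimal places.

9.8337

f = n/N = 1626/8695 = 0.18700403.
SE_no-fpc = √(s²/n) = 14.137786; SE_fpc = √((1−f)s²/n) = 12.747517.
Ratio = √(1−f) = 0.90166289. Reduction = 100·(1 − 0.90166289) = 9.8337%.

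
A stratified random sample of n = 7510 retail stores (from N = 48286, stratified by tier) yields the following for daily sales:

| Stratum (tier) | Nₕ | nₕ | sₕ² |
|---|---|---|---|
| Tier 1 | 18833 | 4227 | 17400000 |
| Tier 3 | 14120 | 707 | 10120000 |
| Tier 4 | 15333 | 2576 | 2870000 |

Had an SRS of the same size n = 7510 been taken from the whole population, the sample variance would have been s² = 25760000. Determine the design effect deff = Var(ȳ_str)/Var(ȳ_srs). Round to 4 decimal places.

0.6013

Var(ȳ_str) = Σ Wₕ²(1−fₕ)sₕ²/nₕ with Wₕ = Nₕ/48286:
  Tier 1: (18833/48286)²·(1−4227/18833)·17400000/4227 = 485.65218
  Tier 3: (14120/48286)²·(1−707/14120)·10120000/707 = 1162.731
  Tier 4: (15333/48286)²·(1−2576/15333)·2870000/2576 = 93.46936
  → Var(ȳ_str) = 1741.8525.
Var(ȳ_srs) = (1 − 7510/48286)·25760000/7510 = 2896.6052.
deff = 1741.8525 / 2896.6052 = 0.6013.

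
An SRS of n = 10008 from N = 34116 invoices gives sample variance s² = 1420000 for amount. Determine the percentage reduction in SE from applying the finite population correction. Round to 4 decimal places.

15.9376

f = n/N = 10008/34116 = 0.29335209.
SE_no-fpc = √(s²/n) = 11.911612; SE_fpc = √((1−f)s²/n) = 10.013181.
Ratio = √(1−f) = 0.84062352. Reduction = 100·(1 − 0.84062352) = 15.9376%.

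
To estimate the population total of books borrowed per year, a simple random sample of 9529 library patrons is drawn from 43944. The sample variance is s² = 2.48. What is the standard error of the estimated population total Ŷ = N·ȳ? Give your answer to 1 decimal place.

627.4

Var(Ŷ) = N²·Var(ȳ) = N²·(1 − n/N)·s²/n.
f = 9529/43944 = 0.21684417; Var(ȳ) = 0.78315583·2.48/9529 = 2.038227 × 10^-4.
Var(Ŷ) = 43944² · (2.038227 × 10^-4) = 393596.95.
SE(Ŷ) = √(393596.95) = 627.4.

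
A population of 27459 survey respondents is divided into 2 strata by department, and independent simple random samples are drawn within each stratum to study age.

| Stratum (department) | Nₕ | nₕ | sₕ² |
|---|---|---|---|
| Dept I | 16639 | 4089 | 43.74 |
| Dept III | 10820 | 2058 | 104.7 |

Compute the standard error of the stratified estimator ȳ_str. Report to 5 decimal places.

0.09674

Var(ȳ_str) = Σₕ Wₕ²(1 − fₕ)sₕ²/nₕ with Wₕ = Nₕ/N, N = 27459.
Dept I: Wₕ = 0.60595797; term = 0.60595797²·(1 − 0.24574794)·43.74/4089 = 0.0029625329.
Dept III: Wₕ = 0.39404203; term = 0.39404203²·(1 − 0.19020333)·104.7/2058 = 0.0063967943.
Sum = 0.0093593272.
SE = √(0.0093593272) = 0.09674.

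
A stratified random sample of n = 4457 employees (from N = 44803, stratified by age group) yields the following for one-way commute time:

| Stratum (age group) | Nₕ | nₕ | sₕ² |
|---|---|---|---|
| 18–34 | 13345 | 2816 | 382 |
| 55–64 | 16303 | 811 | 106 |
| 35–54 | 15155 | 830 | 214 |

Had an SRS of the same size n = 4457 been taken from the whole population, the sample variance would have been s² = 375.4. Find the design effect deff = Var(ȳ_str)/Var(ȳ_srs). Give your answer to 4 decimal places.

0.7097

Var(ȳ_str) = Σ Wₕ²(1−fₕ)sₕ²/nₕ with Wₕ = Nₕ/44803:
  18–34: (13345/44803)²·(1−2816/13345)·382/2816 = 0.0094955959
  55–64: (16303/44803)²·(1−811/16303)·106/811 = 0.016445453
  35–54: (15155/44803)²·(1−830/15155)·214/830 = 0.027885091
  → Var(ȳ_str) = 0.05382614.
Var(ȳ_srs) = (1 − 4457/44803)·375.4/4457 = 0.075848155.
deff = 0.05382614 / 0.075848155 = 0.7097.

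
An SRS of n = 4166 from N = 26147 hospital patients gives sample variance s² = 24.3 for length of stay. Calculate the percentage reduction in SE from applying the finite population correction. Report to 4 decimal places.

f = n/N = 4166/26147 = 0.15932994.
SE_no-fpc = √(s²/n) = 0.076373643; SE_fpc = √((1−f)s²/n) = 0.070025512.
Ratio = √(1−f) = 0.91688061. Reduction = 100·(1 − 0.91688061) = 8.3119%.

8.3119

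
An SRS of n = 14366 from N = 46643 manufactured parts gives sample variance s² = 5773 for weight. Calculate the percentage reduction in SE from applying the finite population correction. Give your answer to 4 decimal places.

f = n/N = 14366/46643 = 0.30799906.
SE_no-fpc = √(s²/n) = 0.63391766; SE_fpc = √((1−f)s²/n) = 0.52733451.
Ratio = √(1−f) = 0.83186594. Reduction = 100·(1 − 0.83186594) = 16.8134%.

16.8134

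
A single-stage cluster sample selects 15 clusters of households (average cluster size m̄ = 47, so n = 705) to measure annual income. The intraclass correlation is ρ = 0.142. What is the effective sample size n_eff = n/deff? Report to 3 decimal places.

deff = 1 + (47 − 1)·0.142 = 1 + 6.532 = 7.532.
n_eff = 705 / 7.532 = 93.601.

93.601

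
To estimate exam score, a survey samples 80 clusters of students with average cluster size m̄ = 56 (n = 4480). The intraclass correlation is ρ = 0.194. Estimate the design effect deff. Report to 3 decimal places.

11.670

deff = 1 + (56 − 1)·0.194 = 1 + 10.67 = 11.67.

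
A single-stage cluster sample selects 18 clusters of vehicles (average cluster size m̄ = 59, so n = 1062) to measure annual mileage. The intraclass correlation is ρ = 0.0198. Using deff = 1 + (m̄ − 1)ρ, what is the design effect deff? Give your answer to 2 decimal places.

deff = 1 + (59 − 1)·0.0198 = 1 + 1.1484 = 2.1484.

2.15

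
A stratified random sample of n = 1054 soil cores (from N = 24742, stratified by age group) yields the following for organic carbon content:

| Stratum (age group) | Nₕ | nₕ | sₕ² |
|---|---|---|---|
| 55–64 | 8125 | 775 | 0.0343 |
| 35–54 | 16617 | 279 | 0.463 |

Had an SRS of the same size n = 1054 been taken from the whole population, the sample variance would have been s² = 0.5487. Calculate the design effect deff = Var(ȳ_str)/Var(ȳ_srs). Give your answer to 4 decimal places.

1.4853

Var(ȳ_str) = Σ Wₕ²(1−fₕ)sₕ²/nₕ with Wₕ = Nₕ/24742:
  55–64: (8125/24742)²·(1−775/8125)·0.0343/775 = 4.3175117 × 10^-6
  35–54: (16617/24742)²·(1−279/16617)·0.463/279 = 7.359676 × 10^-4
  → Var(ȳ_str) = 7.4028511 × 10^-4.
Var(ȳ_srs) = (1 − 1054/24742)·0.5487/1054 = 4.9841137 × 10^-4.
deff = (7.4028511 × 10^-4) / (4.9841137 × 10^-4) = 1.4853.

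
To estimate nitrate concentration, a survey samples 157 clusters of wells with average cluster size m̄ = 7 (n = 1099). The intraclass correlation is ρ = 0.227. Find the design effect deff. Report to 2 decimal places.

2.36

deff = 1 + (7 − 1)·0.227 = 1 + 1.362 = 2.362.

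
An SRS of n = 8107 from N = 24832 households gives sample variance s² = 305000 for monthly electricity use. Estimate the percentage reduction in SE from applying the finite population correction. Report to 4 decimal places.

17.9314

f = n/N = 8107/24832 = 0.32647390.
SE_no-fpc = √(s²/n) = 6.1336619; SE_fpc = √((1−f)s²/n) = 5.0338126.
Ratio = √(1−f) = 0.82068636. Reduction = 100·(1 − 0.82068636) = 17.9314%.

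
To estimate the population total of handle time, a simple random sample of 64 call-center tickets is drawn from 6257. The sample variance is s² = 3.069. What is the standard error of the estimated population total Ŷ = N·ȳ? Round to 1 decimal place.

Var(Ŷ) = N²·Var(ȳ) = N²·(1 − n/N)·s²/n.
f = 64/6257 = 0.01022854; Var(ȳ) = 0.98977146·3.069/64 = 0.047462634.
Var(Ŷ) = 6257² · 0.047462634 = 1.8581644 × 10^6.
SE(Ŷ) = √(1.8581644 × 10^6) = 1363.1.

1363.1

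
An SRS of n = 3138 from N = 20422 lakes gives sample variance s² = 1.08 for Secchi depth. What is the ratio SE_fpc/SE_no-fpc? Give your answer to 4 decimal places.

f = n/N = 3138/20422 = 0.15365782.
SE_no-fpc = √(s²/n) = 0.018551772; SE_fpc = √((1−f)s²/n) = 0.017067048.
Ratio = √(1−f) = 0.91996858.

0.9200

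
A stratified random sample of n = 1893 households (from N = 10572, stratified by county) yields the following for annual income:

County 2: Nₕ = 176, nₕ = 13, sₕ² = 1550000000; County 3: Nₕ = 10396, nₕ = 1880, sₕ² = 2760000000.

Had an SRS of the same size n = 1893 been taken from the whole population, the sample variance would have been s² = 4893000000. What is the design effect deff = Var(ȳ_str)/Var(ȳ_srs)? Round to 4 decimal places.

0.5624

Var(ȳ_str) = Σ Wₕ²(1−fₕ)sₕ²/nₕ with Wₕ = Nₕ/10572:
  County 2: (176/10572)²·(1−13/176)·1550000000/13 = 30603.726
  County 3: (10396/10572)²·(1−1880/10396)·2760000000/1880 = 1.1628906 × 10^6
  → Var(ȳ_str) = 1.1934943 × 10^6.
Var(ȳ_srs) = (1 − 1893/10572)·4893000000/1893 = 2.1219597 × 10^6.
deff = (1.1934943 × 10^6) / (2.1219597 × 10^6) = 0.5624.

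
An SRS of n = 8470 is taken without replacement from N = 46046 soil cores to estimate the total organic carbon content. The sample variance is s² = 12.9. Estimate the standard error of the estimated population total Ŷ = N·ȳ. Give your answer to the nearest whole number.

1623

Var(Ŷ) = N²·Var(ȳ) = N²·(1 − n/N)·s²/n.
f = 8470/46046 = 0.18394649; Var(ȳ) = 0.81605351·12.9/8470 = 0.0012428678.
Var(Ŷ) = 46046² · 0.0012428678 = 2.6351707 × 10^6.
SE(Ŷ) = √(2.6351707 × 10^6) = 1623.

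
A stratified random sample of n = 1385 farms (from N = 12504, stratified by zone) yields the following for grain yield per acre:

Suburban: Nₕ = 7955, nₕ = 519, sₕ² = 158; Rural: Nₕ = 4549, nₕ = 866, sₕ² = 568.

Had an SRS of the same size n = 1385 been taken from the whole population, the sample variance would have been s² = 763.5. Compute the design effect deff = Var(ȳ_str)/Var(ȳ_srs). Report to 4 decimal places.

0.3783

Var(ȳ_str) = Σ Wₕ²(1−fₕ)sₕ²/nₕ with Wₕ = Nₕ/12504:
  Suburban: (7955/12504)²·(1−519/7955)·158/519 = 0.11517849
  Rural: (4549/12504)²·(1−866/4549)·568/866 = 0.07028298
  → Var(ȳ_str) = 0.18546147.
Var(ȳ_srs) = (1 − 1385/12504)·763.5/1385 = 0.49020308.
deff = 0.18546147 / 0.49020308 = 0.3783.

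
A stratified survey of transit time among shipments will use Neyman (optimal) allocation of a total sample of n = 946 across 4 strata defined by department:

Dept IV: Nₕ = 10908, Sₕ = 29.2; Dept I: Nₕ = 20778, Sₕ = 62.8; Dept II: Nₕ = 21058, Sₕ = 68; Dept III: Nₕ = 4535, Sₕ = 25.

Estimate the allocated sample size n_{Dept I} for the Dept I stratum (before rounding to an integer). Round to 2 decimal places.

389.56

Neyman allocation: nₕ = n·NₕSₕ / Σⱼ NⱼSⱼ.
Σ NⱼSⱼ = 10908·29.2 + 20778·62.8 + 21058·68 + 4535·25 = 3.168691 × 10^6.
n_{Dept I} = 946·20778·62.8 / (3.168691 × 10^6) = 389.56.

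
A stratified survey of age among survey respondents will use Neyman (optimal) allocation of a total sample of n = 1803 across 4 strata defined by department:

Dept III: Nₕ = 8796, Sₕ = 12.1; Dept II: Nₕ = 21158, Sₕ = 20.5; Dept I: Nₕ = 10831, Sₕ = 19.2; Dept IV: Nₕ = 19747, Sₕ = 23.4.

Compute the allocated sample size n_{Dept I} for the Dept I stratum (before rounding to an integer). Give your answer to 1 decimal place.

Neyman allocation: nₕ = n·NₕSₕ / Σⱼ NⱼSⱼ.
Σ NⱼSⱼ = 8796·12.1 + 21158·20.5 + 10831·19.2 + 19747·23.4 = 1.2102056 × 10^6.
n_{Dept I} = 1803·10831·19.2 / (1.2102056 × 10^6) = 309.8.

309.8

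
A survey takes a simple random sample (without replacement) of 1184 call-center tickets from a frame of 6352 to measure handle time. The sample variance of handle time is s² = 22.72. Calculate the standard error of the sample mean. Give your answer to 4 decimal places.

Under SRS without replacement, Var(ȳ) = (1 − f)·s²/n with f = n/N = 1184/6352 = 0.18639798.
Var(ȳ) = (1 − 0.18639798)·22.72/1184 = 0.81360202·0.019189189 = 0.015612363.
SE(ȳ) = √(0.015612363) = 0.1249.

0.1249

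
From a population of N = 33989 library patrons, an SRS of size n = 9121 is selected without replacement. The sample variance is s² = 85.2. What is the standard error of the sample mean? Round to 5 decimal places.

Under SRS without replacement, Var(ȳ) = (1 − f)·s²/n with f = n/N = 9121/33989 = 0.26835153.
Var(ȳ) = (1 − 0.26835153)·85.2/9121 = 0.73164847·0.009341081 = 0.0068343877.
SE(ȳ) = √(0.0068343877) = 0.08267.

0.08267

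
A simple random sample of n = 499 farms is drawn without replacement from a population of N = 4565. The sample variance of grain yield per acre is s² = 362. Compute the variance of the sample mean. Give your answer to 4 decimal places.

Under SRS without replacement, Var(ȳ) = (1 − f)·s²/n with f = n/N = 499/4565 = 0.10930997.
Var(ȳ) = (1 − 0.10930997)·362/499 = 0.89069003·0.7254509 = 0.64615189.

0.6462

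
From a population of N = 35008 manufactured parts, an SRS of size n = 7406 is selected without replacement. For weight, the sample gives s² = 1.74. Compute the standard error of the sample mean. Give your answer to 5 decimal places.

Under SRS without replacement, Var(ȳ) = (1 − f)·s²/n with f = n/N = 7406/35008 = 0.21155165.
Var(ȳ) = (1 − 0.21155165)·1.74/7406 = 0.78844835·2.3494464 × 10^-4 = 1.8524171 × 10^-4.
SE(ȳ) = √(1.8524171 × 10^-4) = 0.01361.

0.01361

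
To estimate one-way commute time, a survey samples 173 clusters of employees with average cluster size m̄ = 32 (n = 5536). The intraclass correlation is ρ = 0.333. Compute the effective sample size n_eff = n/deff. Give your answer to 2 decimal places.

488.92

deff = 1 + (32 − 1)·0.333 = 1 + 10.323 = 11.323.
n_eff = 5536 / 11.323 = 488.92.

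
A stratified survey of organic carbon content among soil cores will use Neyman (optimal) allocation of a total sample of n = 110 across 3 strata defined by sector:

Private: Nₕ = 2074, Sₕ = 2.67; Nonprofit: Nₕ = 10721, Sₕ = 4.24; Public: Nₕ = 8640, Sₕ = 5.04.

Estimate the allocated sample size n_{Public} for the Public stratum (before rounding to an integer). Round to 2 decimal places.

Neyman allocation: nₕ = n·NₕSₕ / Σⱼ NⱼSⱼ.
Σ NⱼSⱼ = 2074·2.67 + 10721·4.24 + 8640·5.04 = 94540.22.
n_{Public} = 110·8640·5.04 / 94540.22 = 50.67.

50.67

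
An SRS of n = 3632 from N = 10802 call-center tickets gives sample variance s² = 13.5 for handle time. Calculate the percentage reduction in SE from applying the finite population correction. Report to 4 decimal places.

f = n/N = 3632/10802 = 0.33623403.
SE_no-fpc = √(s²/n) = 0.060966879; SE_fpc = √((1−f)s²/n) = 0.049670834.
Ratio = √(1−f) = 0.81471834. Reduction = 100·(1 − 0.81471834) = 18.5282%.

18.5282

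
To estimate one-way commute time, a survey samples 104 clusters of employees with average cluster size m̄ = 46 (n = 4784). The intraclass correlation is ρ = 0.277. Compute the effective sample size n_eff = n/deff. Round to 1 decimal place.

deff = 1 + (46 − 1)·0.277 = 1 + 12.465 = 13.465.
n_eff = 4784 / 13.465 = 355.3.

355.3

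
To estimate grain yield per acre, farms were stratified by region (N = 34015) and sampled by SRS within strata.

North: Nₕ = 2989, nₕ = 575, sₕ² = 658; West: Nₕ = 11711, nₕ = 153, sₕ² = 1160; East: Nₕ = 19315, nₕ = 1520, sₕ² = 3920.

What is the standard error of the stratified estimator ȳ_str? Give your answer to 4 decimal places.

1.2885

Var(ȳ_str) = Σₕ Wₕ²(1 − fₕ)sₕ²/nₕ with Wₕ = Nₕ/N, N = 34015.
North: Wₕ = 0.08787300; term = 0.08787300²·(1 − 0.19237203)·658/575 = 0.007136418.
West: Wₕ = 0.34428928; term = 0.34428928²·(1 − 0.01306464)·1160/153 = 0.88695641.
East: Wₕ = 0.56783772; term = 0.56783772²·(1 − 0.07869531)·3920/1520 = 0.76611547.
Sum = 1.6602083.
SE = √(1.6602083) = 1.2885.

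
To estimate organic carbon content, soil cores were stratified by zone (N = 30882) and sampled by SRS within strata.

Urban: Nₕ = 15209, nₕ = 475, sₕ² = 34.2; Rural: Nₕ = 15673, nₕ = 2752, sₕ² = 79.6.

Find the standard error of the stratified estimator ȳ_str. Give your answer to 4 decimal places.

Var(ȳ_str) = Σₕ Wₕ²(1 − fₕ)sₕ²/nₕ with Wₕ = Nₕ/N, N = 30882.
Urban: Wₕ = 0.49248753; term = 0.49248753²·(1 − 0.03123151)·34.2/475 = 0.016917765.
Rural: Wₕ = 0.50751247; term = 0.50751247²·(1 − 0.17558859)·79.6/2752 = 0.0061418904.
Sum = 0.023059655.
SE = √(0.023059655) = 0.1519.

0.1519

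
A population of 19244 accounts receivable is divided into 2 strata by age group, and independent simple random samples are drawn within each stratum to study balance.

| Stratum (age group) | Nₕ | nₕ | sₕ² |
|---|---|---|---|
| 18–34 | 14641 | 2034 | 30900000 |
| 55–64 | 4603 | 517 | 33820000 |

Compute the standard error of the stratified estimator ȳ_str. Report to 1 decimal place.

Var(ȳ_str) = Σₕ Wₕ²(1 − fₕ)sₕ²/nₕ with Wₕ = Nₕ/N, N = 19244.
18–34: Wₕ = 0.76080856; term = 0.76080856²·(1 − 0.13892494)·30900000/2034 = 7571.8034.
55–64: Wₕ = 0.23919144; term = 0.23919144²·(1 − 0.11231805)·33820000/517 = 3322.2453.
Sum = 10894.049.
SE = √(10894.049) = 104.4.

104.4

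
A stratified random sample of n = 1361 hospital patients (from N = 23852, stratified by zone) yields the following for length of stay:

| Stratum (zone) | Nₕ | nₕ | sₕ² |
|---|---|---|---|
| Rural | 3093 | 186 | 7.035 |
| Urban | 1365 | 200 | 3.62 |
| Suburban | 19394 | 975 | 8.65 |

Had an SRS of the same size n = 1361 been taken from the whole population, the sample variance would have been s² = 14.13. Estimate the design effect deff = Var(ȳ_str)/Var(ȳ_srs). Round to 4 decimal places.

0.6352

Var(ȳ_str) = Σ Wₕ²(1−fₕ)sₕ²/nₕ with Wₕ = Nₕ/23852:
  Rural: (3093/23852)²·(1−186/3093)·7.035/186 = 5.9775953 × 10^-4
  Urban: (1365/23852)²·(1−200/1365)·3.62/200 = 5.0592664 × 10^-5
  Suburban: (19394/23852)²·(1−975/19394)·8.65/975 = 0.0055705148
  → Var(ȳ_str) = 0.006218867.
Var(ȳ_srs) = (1 − 1361/23852)·14.13/1361 = 0.0097896689.
deff = 0.006218867 / 0.0097896689 = 0.6352.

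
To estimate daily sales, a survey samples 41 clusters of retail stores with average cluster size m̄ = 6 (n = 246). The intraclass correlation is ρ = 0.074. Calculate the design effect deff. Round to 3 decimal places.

deff = 1 + (6 − 1)·0.074 = 1 + 0.37 = 1.37.

1.370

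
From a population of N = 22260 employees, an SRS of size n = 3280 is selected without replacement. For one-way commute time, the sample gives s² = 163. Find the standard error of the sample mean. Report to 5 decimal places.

0.20585

Under SRS without replacement, Var(ȳ) = (1 − f)·s²/n with f = n/N = 3280/22260 = 0.14734951.
Var(ȳ) = (1 − 0.14734951)·163/3280 = 0.85265049·0.049695122 = 0.04237257.
SE(ȳ) = √(0.04237257) = 0.20585.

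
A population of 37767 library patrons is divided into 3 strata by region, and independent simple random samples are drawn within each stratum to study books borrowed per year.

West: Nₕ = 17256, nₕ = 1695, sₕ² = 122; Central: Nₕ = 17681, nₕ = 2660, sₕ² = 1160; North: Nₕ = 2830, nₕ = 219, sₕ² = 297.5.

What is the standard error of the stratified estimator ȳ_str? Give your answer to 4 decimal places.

Var(ȳ_str) = Σₕ Wₕ²(1 − fₕ)sₕ²/nₕ with Wₕ = Nₕ/N, N = 37767.
West: Wₕ = 0.45690682; term = 0.45690682²·(1 − 0.09822670)·122/1695 = 0.013550109.
Central: Wₕ = 0.46816003; term = 0.46816003²·(1 − 0.15044398)·1160/2660 = 0.08120019.
North: Wₕ = 0.07493314; term = 0.07493314²·(1 − 0.07738516)·297.5/219 = 0.007037383.
Sum = 0.10178768.
SE = √(0.10178768) = 0.3190.

0.3190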